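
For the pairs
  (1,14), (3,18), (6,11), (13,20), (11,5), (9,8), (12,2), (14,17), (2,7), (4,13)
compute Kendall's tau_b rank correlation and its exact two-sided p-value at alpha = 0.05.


Step 1: Enumerate the 45 unordered pairs (i,j) with i<j and classify each by sign(x_j-x_i) * sign(y_j-y_i).
  (1,2):dx=+2,dy=+4->C; (1,3):dx=+5,dy=-3->D; (1,4):dx=+12,dy=+6->C; (1,5):dx=+10,dy=-9->D
  (1,6):dx=+8,dy=-6->D; (1,7):dx=+11,dy=-12->D; (1,8):dx=+13,dy=+3->C; (1,9):dx=+1,dy=-7->D
  (1,10):dx=+3,dy=-1->D; (2,3):dx=+3,dy=-7->D; (2,4):dx=+10,dy=+2->C; (2,5):dx=+8,dy=-13->D
  (2,6):dx=+6,dy=-10->D; (2,7):dx=+9,dy=-16->D; (2,8):dx=+11,dy=-1->D; (2,9):dx=-1,dy=-11->C
  (2,10):dx=+1,dy=-5->D; (3,4):dx=+7,dy=+9->C; (3,5):dx=+5,dy=-6->D; (3,6):dx=+3,dy=-3->D
  (3,7):dx=+6,dy=-9->D; (3,8):dx=+8,dy=+6->C; (3,9):dx=-4,dy=-4->C; (3,10):dx=-2,dy=+2->D
  (4,5):dx=-2,dy=-15->C; (4,6):dx=-4,dy=-12->C; (4,7):dx=-1,dy=-18->C; (4,8):dx=+1,dy=-3->D
  (4,9):dx=-11,dy=-13->C; (4,10):dx=-9,dy=-7->C; (5,6):dx=-2,dy=+3->D; (5,7):dx=+1,dy=-3->D
  (5,8):dx=+3,dy=+12->C; (5,9):dx=-9,dy=+2->D; (5,10):dx=-7,dy=+8->D; (6,7):dx=+3,dy=-6->D
  (6,8):dx=+5,dy=+9->C; (6,9):dx=-7,dy=-1->C; (6,10):dx=-5,dy=+5->D; (7,8):dx=+2,dy=+15->C
  (7,9):dx=-10,dy=+5->D; (7,10):dx=-8,dy=+11->D; (8,9):dx=-12,dy=-10->C; (8,10):dx=-10,dy=-4->C
  (9,10):dx=+2,dy=+6->C
Step 2: C = 20, D = 25, total pairs = 45.
Step 3: tau = (C - D)/(n(n-1)/2) = (20 - 25)/45 = -0.111111.
Step 4: Exact two-sided p-value (enumerate n! = 3628800 permutations of y under H0): p = 0.727490.
Step 5: alpha = 0.05. fail to reject H0.

tau_b = -0.1111 (C=20, D=25), p = 0.727490, fail to reject H0.


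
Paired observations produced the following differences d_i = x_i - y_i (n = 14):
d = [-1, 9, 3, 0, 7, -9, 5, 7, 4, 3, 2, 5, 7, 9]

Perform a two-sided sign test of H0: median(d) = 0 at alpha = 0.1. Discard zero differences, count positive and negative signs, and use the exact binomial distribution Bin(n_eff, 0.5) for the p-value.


Step 1: Discard zero differences. Original n = 14; n_eff = number of nonzero differences = 13.
Nonzero differences (with sign): -1, +9, +3, +7, -9, +5, +7, +4, +3, +2, +5, +7, +9
Step 2: Count signs: positive = 11, negative = 2.
Step 3: Under H0: P(positive) = 0.5, so the number of positives S ~ Bin(13, 0.5).
Step 4: Two-sided exact p-value = sum of Bin(13,0.5) probabilities at or below the observed probability = 0.022461.
Step 5: alpha = 0.1. reject H0.

n_eff = 13, pos = 11, neg = 2, p = 0.022461, reject H0.


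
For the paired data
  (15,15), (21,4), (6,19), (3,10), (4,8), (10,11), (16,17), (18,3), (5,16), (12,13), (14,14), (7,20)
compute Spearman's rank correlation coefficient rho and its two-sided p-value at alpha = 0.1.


Step 1: Rank x and y separately (midranks; no ties here).
rank(x): 15->9, 21->12, 6->4, 3->1, 4->2, 10->6, 16->10, 18->11, 5->3, 12->7, 14->8, 7->5
rank(y): 15->8, 4->2, 19->11, 10->4, 8->3, 11->5, 17->10, 3->1, 16->9, 13->6, 14->7, 20->12
Step 2: d_i = R_x(i) - R_y(i); compute d_i^2.
  (9-8)^2=1, (12-2)^2=100, (4-11)^2=49, (1-4)^2=9, (2-3)^2=1, (6-5)^2=1, (10-10)^2=0, (11-1)^2=100, (3-9)^2=36, (7-6)^2=1, (8-7)^2=1, (5-12)^2=49
sum(d^2) = 348.
Step 3: rho = 1 - 6*348 / (12*(12^2 - 1)) = 1 - 2088/1716 = -0.216783.
Step 4: Under H0, t = rho * sqrt((n-2)/(1-rho^2)) = -0.7022 ~ t(10).
Step 5: Two-sided p-value from the t-distribution with 10 df = 0.498556.
Step 6: alpha = 0.1. fail to reject H0.

rho = -0.2168, p = 0.498556, fail to reject H0 at alpha = 0.1.


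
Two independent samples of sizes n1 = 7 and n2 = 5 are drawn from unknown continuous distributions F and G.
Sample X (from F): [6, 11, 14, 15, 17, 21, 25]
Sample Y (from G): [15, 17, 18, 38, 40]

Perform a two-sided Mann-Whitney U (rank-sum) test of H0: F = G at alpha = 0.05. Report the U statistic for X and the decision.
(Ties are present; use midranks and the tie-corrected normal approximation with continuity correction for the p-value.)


Step 1: Combine and sort all 12 observations; assign midranks.
sorted (value, group): (6,X), (11,X), (14,X), (15,X), (15,Y), (17,X), (17,Y), (18,Y), (21,X), (25,X), (38,Y), (40,Y)
ranks: 6->1, 11->2, 14->3, 15->4.5, 15->4.5, 17->6.5, 17->6.5, 18->8, 21->9, 25->10, 38->11, 40->12
Step 2: Rank sum for X: R1 = 1 + 2 + 3 + 4.5 + 6.5 + 9 + 10 = 36.
Step 3: U_X = R1 - n1(n1+1)/2 = 36 - 7*8/2 = 36 - 28 = 8.
       U_Y = n1*n2 - U_X = 35 - 8 = 27.
Step 4: Ties are present, so use the tie-corrected normal approximation (with continuity correction) for the p-value.
Step 5: p-value = 0.142449; compare to alpha = 0.05. fail to reject H0.

U_X = 8, p = 0.142449, fail to reject H0 at alpha = 0.05.


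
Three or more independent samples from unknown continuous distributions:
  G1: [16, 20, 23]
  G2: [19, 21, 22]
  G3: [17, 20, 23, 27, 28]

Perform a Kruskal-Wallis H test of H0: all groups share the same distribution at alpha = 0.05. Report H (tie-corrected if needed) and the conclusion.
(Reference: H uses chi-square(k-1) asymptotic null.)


Step 1: Combine all N = 11 observations and assign midranks.
sorted (value, group, rank): (16,G1,1), (17,G3,2), (19,G2,3), (20,G1,4.5), (20,G3,4.5), (21,G2,6), (22,G2,7), (23,G1,8.5), (23,G3,8.5), (27,G3,10), (28,G3,11)
Step 2: Sum ranks within each group.
R_1 = 14 (n_1 = 3)
R_2 = 16 (n_2 = 3)
R_3 = 36 (n_3 = 5)
Step 3: H = 12/(N(N+1)) * sum(R_i^2/n_i) - 3(N+1)
     = 12/(11*12) * (14^2/3 + 16^2/3 + 36^2/5) - 3*12
     = 0.090909 * 409.867 - 36
     = 1.260606.
Step 4: Ties present; correction factor C = 1 - 12/(11^3 - 11) = 0.990909. Corrected H = 1.260606 / 0.990909 = 1.272171.
Step 5: Under H0, H ~ chi^2(2); p-value = 0.529360.
Step 6: alpha = 0.05. fail to reject H0.

H = 1.2722, df = 2, p = 0.529360, fail to reject H0.


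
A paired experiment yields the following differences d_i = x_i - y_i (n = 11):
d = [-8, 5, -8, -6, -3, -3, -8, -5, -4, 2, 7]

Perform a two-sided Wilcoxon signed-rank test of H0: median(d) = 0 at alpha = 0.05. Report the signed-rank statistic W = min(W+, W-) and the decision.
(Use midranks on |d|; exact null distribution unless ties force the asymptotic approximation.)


Step 1: Drop any zero differences (none here) and take |d_i|.
|d| = [8, 5, 8, 6, 3, 3, 8, 5, 4, 2, 7]
Step 2: Midrank |d_i| (ties get averaged ranks).
ranks: |8|->10, |5|->5.5, |8|->10, |6|->7, |3|->2.5, |3|->2.5, |8|->10, |5|->5.5, |4|->4, |2|->1, |7|->8
Step 3: Attach original signs; sum ranks with positive sign and with negative sign.
W+ = 5.5 + 1 + 8 = 14.5
W- = 10 + 10 + 7 + 2.5 + 2.5 + 10 + 5.5 + 4 = 51.5
(Check: W+ + W- = 66 should equal n(n+1)/2 = 66.)
Step 4: Test statistic W = min(W+, W-) = 14.5.
Step 5: Ties in |d|, so use the tie-corrected normal approximation.
        E[W] = n(n+1)/4 = 11*12/4 = 33.
        Tie groups: |d|=3 (t=2), |d|=5 (t=2), |d|=8 (t=3); sum(t^3 - t) = 36.
        Var[W] = n(n+1)(2n+1)/24 - sum(t^3-t)/48 = 3036/24 - 36/48 = 125.75.
        z = (W - E[W]) / sqrt(Var[W]) = (14.5 - 33) / 11.2138 = -1.6497.
        Two-sided p = 2*Phi(z) = 0.098994.
Step 6: alpha = 0.05. fail to reject H0.

W+ = 14.5, W- = 51.5, W = min = 14.5, p = 0.098994, fail to reject H0.


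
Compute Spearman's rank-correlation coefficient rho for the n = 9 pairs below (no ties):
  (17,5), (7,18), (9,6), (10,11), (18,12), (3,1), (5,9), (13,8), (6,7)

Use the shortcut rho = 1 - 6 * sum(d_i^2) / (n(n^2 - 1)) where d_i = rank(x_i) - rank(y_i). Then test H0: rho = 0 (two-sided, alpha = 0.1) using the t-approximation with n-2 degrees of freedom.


Step 1: Rank x and y separately (midranks; no ties here).
rank(x): 17->8, 7->4, 9->5, 10->6, 18->9, 3->1, 5->2, 13->7, 6->3
rank(y): 5->2, 18->9, 6->3, 11->7, 12->8, 1->1, 9->6, 8->5, 7->4
Step 2: d_i = R_x(i) - R_y(i); compute d_i^2.
  (8-2)^2=36, (4-9)^2=25, (5-3)^2=4, (6-7)^2=1, (9-8)^2=1, (1-1)^2=0, (2-6)^2=16, (7-5)^2=4, (3-4)^2=1
sum(d^2) = 88.
Step 3: rho = 1 - 6*88 / (9*(9^2 - 1)) = 1 - 528/720 = 0.266667.
Step 4: Under H0, t = rho * sqrt((n-2)/(1-rho^2)) = 0.7320 ~ t(7).
Step 5: Two-sided p-value from the t-distribution with 7 df = 0.487922.
Step 6: alpha = 0.1. fail to reject H0.

rho = 0.2667, p = 0.487922, fail to reject H0 at alpha = 0.1.


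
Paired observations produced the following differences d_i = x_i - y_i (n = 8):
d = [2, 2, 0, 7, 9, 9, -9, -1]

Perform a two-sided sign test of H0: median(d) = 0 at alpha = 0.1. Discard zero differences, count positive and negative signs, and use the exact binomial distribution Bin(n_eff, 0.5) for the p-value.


Step 1: Discard zero differences. Original n = 8; n_eff = number of nonzero differences = 7.
Nonzero differences (with sign): +2, +2, +7, +9, +9, -9, -1
Step 2: Count signs: positive = 5, negative = 2.
Step 3: Under H0: P(positive) = 0.5, so the number of positives S ~ Bin(7, 0.5).
Step 4: Two-sided exact p-value = sum of Bin(7,0.5) probabilities at or below the observed probability = 0.453125.
Step 5: alpha = 0.1. fail to reject H0.

n_eff = 7, pos = 5, neg = 2, p = 0.453125, fail to reject H0.


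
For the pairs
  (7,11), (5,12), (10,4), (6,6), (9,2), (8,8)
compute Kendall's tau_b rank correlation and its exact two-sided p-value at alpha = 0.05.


Step 1: Enumerate the 15 unordered pairs (i,j) with i<j and classify each by sign(x_j-x_i) * sign(y_j-y_i).
  (1,2):dx=-2,dy=+1->D; (1,3):dx=+3,dy=-7->D; (1,4):dx=-1,dy=-5->C; (1,5):dx=+2,dy=-9->D
  (1,6):dx=+1,dy=-3->D; (2,3):dx=+5,dy=-8->D; (2,4):dx=+1,dy=-6->D; (2,5):dx=+4,dy=-10->D
  (2,6):dx=+3,dy=-4->D; (3,4):dx=-4,dy=+2->D; (3,5):dx=-1,dy=-2->C; (3,6):dx=-2,dy=+4->D
  (4,5):dx=+3,dy=-4->D; (4,6):dx=+2,dy=+2->C; (5,6):dx=-1,dy=+6->D
Step 2: C = 3, D = 12, total pairs = 15.
Step 3: tau = (C - D)/(n(n-1)/2) = (3 - 12)/15 = -0.600000.
Step 4: Exact two-sided p-value (enumerate n! = 720 permutations of y under H0): p = 0.136111.
Step 5: alpha = 0.05. fail to reject H0.

tau_b = -0.6000 (C=3, D=12), p = 0.136111, fail to reject H0.


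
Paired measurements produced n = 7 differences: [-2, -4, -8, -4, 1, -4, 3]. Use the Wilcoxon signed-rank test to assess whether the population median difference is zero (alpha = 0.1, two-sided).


Step 1: Drop any zero differences (none here) and take |d_i|.
|d| = [2, 4, 8, 4, 1, 4, 3]
Step 2: Midrank |d_i| (ties get averaged ranks).
ranks: |2|->2, |4|->5, |8|->7, |4|->5, |1|->1, |4|->5, |3|->3
Step 3: Attach original signs; sum ranks with positive sign and with negative sign.
W+ = 1 + 3 = 4
W- = 2 + 5 + 7 + 5 + 5 = 24
(Check: W+ + W- = 28 should equal n(n+1)/2 = 28.)
Step 4: Test statistic W = min(W+, W-) = 4.
Step 5: Ties in |d|, so use the tie-corrected normal approximation.
        E[W] = n(n+1)/4 = 7*8/4 = 14.
        Tie groups: |d|=4 (t=3); sum(t^3 - t) = 24.
        Var[W] = n(n+1)(2n+1)/24 - sum(t^3-t)/48 = 840/24 - 24/48 = 34.5.
        z = (W - E[W]) / sqrt(Var[W]) = (4 - 14) / 5.8737 = -1.7025.
        Two-sided p = 2*Phi(z) = 0.088659.
Step 6: alpha = 0.1. reject H0.

W+ = 4, W- = 24, W = min = 4, p = 0.088659, reject H0.


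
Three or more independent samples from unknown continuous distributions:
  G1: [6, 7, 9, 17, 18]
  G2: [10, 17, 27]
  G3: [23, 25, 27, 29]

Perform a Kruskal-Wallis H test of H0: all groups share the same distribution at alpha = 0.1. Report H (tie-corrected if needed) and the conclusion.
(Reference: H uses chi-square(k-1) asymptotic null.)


Step 1: Combine all N = 12 observations and assign midranks.
sorted (value, group, rank): (6,G1,1), (7,G1,2), (9,G1,3), (10,G2,4), (17,G1,5.5), (17,G2,5.5), (18,G1,7), (23,G3,8), (25,G3,9), (27,G2,10.5), (27,G3,10.5), (29,G3,12)
Step 2: Sum ranks within each group.
R_1 = 18.5 (n_1 = 5)
R_2 = 20 (n_2 = 3)
R_3 = 39.5 (n_3 = 4)
Step 3: H = 12/(N(N+1)) * sum(R_i^2/n_i) - 3(N+1)
     = 12/(12*13) * (18.5^2/5 + 20^2/3 + 39.5^2/4) - 3*13
     = 0.076923 * 591.846 - 39
     = 6.526603.
Step 4: Ties present; correction factor C = 1 - 12/(12^3 - 12) = 0.993007. Corrected H = 6.526603 / 0.993007 = 6.572565.
Step 5: Under H0, H ~ chi^2(2); p-value = 0.037393.
Step 6: alpha = 0.1. reject H0.

H = 6.5726, df = 2, p = 0.037393, reject H0.


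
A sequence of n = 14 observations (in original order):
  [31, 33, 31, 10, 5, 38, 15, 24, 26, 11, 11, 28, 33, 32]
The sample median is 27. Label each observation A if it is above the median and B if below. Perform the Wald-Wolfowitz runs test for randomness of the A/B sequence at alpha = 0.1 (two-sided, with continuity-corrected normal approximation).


Step 1: Compute median = 27; label A = above, B = below.
Labels in order: AAABBABBBBBAAA  (n_A = 7, n_B = 7)
Step 2: Count runs R = 5.
Step 3: Under H0 (random ordering), E[R] = 2*n_A*n_B/(n_A+n_B) + 1 = 2*7*7/14 + 1 = 8.0000.
        Var[R] = 2*n_A*n_B*(2*n_A*n_B - n_A - n_B) / ((n_A+n_B)^2 * (n_A+n_B-1)) = 8232/2548 = 3.2308.
        SD[R] = 1.7974.
Step 4: Continuity-corrected z = (R + 0.5 - E[R]) / SD[R] = (5 + 0.5 - 8.0000) / 1.7974 = -1.3909.
Step 5: Two-sided p-value via normal approximation = 2*(1 - Phi(|z|)) = 0.164264.
Step 6: alpha = 0.1. fail to reject H0.

R = 5, z = -1.3909, p = 0.164264, fail to reject H0.


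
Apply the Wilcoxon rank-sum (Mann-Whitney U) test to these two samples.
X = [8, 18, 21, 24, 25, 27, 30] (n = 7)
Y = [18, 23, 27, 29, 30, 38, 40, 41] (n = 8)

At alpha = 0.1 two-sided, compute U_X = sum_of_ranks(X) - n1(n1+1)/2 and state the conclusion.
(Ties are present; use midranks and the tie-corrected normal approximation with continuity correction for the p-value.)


Step 1: Combine and sort all 15 observations; assign midranks.
sorted (value, group): (8,X), (18,X), (18,Y), (21,X), (23,Y), (24,X), (25,X), (27,X), (27,Y), (29,Y), (30,X), (30,Y), (38,Y), (40,Y), (41,Y)
ranks: 8->1, 18->2.5, 18->2.5, 21->4, 23->5, 24->6, 25->7, 27->8.5, 27->8.5, 29->10, 30->11.5, 30->11.5, 38->13, 40->14, 41->15
Step 2: Rank sum for X: R1 = 1 + 2.5 + 4 + 6 + 7 + 8.5 + 11.5 = 40.5.
Step 3: U_X = R1 - n1(n1+1)/2 = 40.5 - 7*8/2 = 40.5 - 28 = 12.5.
       U_Y = n1*n2 - U_X = 56 - 12.5 = 43.5.
Step 4: Ties are present, so use the tie-corrected normal approximation (with continuity correction) for the p-value.
Step 5: p-value = 0.081757; compare to alpha = 0.1. reject H0.

U_X = 12.5, p = 0.081757, reject H0 at alpha = 0.1.


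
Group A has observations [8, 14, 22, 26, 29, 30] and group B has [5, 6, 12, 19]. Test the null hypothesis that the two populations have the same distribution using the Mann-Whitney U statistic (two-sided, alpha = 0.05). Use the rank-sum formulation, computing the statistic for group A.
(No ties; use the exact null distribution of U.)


Step 1: Combine and sort all 10 observations; assign midranks.
sorted (value, group): (5,Y), (6,Y), (8,X), (12,Y), (14,X), (19,Y), (22,X), (26,X), (29,X), (30,X)
ranks: 5->1, 6->2, 8->3, 12->4, 14->5, 19->6, 22->7, 26->8, 29->9, 30->10
Step 2: Rank sum for X: R1 = 3 + 5 + 7 + 8 + 9 + 10 = 42.
Step 3: U_X = R1 - n1(n1+1)/2 = 42 - 6*7/2 = 42 - 21 = 21.
       U_Y = n1*n2 - U_X = 24 - 21 = 3.
Step 4: No ties, so the exact null distribution of U (based on enumerating the C(10,6) = 210 equally likely rank assignments) gives the two-sided p-value.
Step 5: p-value = 0.066667; compare to alpha = 0.05. fail to reject H0.

U_X = 21, p = 0.066667, fail to reject H0 at alpha = 0.05.


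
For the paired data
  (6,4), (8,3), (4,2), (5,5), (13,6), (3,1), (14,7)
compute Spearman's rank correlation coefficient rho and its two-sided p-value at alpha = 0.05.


Step 1: Rank x and y separately (midranks; no ties here).
rank(x): 6->4, 8->5, 4->2, 5->3, 13->6, 3->1, 14->7
rank(y): 4->4, 3->3, 2->2, 5->5, 6->6, 1->1, 7->7
Step 2: d_i = R_x(i) - R_y(i); compute d_i^2.
  (4-4)^2=0, (5-3)^2=4, (2-2)^2=0, (3-5)^2=4, (6-6)^2=0, (1-1)^2=0, (7-7)^2=0
sum(d^2) = 8.
Step 3: rho = 1 - 6*8 / (7*(7^2 - 1)) = 1 - 48/336 = 0.857143.
Step 4: Under H0, t = rho * sqrt((n-2)/(1-rho^2)) = 3.7210 ~ t(5).
Step 5: Two-sided p-value from the t-distribution with 5 df = 0.013697.
Step 6: alpha = 0.05. reject H0.

rho = 0.8571, p = 0.013697, reject H0 at alpha = 0.05.


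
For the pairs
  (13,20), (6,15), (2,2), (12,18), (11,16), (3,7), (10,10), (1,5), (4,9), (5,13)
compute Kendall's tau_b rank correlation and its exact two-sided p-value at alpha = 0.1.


Step 1: Enumerate the 45 unordered pairs (i,j) with i<j and classify each by sign(x_j-x_i) * sign(y_j-y_i).
  (1,2):dx=-7,dy=-5->C; (1,3):dx=-11,dy=-18->C; (1,4):dx=-1,dy=-2->C; (1,5):dx=-2,dy=-4->C
  (1,6):dx=-10,dy=-13->C; (1,7):dx=-3,dy=-10->C; (1,8):dx=-12,dy=-15->C; (1,9):dx=-9,dy=-11->C
  (1,10):dx=-8,dy=-7->C; (2,3):dx=-4,dy=-13->C; (2,4):dx=+6,dy=+3->C; (2,5):dx=+5,dy=+1->C
  (2,6):dx=-3,dy=-8->C; (2,7):dx=+4,dy=-5->D; (2,8):dx=-5,dy=-10->C; (2,9):dx=-2,dy=-6->C
  (2,10):dx=-1,dy=-2->C; (3,4):dx=+10,dy=+16->C; (3,5):dx=+9,dy=+14->C; (3,6):dx=+1,dy=+5->C
  (3,7):dx=+8,dy=+8->C; (3,8):dx=-1,dy=+3->D; (3,9):dx=+2,dy=+7->C; (3,10):dx=+3,dy=+11->C
  (4,5):dx=-1,dy=-2->C; (4,6):dx=-9,dy=-11->C; (4,7):dx=-2,dy=-8->C; (4,8):dx=-11,dy=-13->C
  (4,9):dx=-8,dy=-9->C; (4,10):dx=-7,dy=-5->C; (5,6):dx=-8,dy=-9->C; (5,7):dx=-1,dy=-6->C
  (5,8):dx=-10,dy=-11->C; (5,9):dx=-7,dy=-7->C; (5,10):dx=-6,dy=-3->C; (6,7):dx=+7,dy=+3->C
  (6,8):dx=-2,dy=-2->C; (6,9):dx=+1,dy=+2->C; (6,10):dx=+2,dy=+6->C; (7,8):dx=-9,dy=-5->C
  (7,9):dx=-6,dy=-1->C; (7,10):dx=-5,dy=+3->D; (8,9):dx=+3,dy=+4->C; (8,10):dx=+4,dy=+8->C
  (9,10):dx=+1,dy=+4->C
Step 2: C = 42, D = 3, total pairs = 45.
Step 3: tau = (C - D)/(n(n-1)/2) = (42 - 3)/45 = 0.866667.
Step 4: Exact two-sided p-value (enumerate n! = 3628800 permutations of y under H0): p = 0.000115.
Step 5: alpha = 0.1. reject H0.

tau_b = 0.8667 (C=42, D=3), p = 0.000115, reject H0.


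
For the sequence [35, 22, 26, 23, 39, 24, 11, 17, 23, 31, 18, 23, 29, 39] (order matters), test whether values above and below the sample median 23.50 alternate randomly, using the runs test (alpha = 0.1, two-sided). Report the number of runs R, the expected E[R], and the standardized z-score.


Step 1: Compute median = 23.50; label A = above, B = below.
Labels in order: ABABAABBBABBAA  (n_A = 7, n_B = 7)
Step 2: Count runs R = 9.
Step 3: Under H0 (random ordering), E[R] = 2*n_A*n_B/(n_A+n_B) + 1 = 2*7*7/14 + 1 = 8.0000.
        Var[R] = 2*n_A*n_B*(2*n_A*n_B - n_A - n_B) / ((n_A+n_B)^2 * (n_A+n_B-1)) = 8232/2548 = 3.2308.
        SD[R] = 1.7974.
Step 4: Continuity-corrected z = (R - 0.5 - E[R]) / SD[R] = (9 - 0.5 - 8.0000) / 1.7974 = 0.2782.
Step 5: Two-sided p-value via normal approximation = 2*(1 - Phi(|z|)) = 0.780879.
Step 6: alpha = 0.1. fail to reject H0.

R = 9, z = 0.2782, p = 0.780879, fail to reject H0.


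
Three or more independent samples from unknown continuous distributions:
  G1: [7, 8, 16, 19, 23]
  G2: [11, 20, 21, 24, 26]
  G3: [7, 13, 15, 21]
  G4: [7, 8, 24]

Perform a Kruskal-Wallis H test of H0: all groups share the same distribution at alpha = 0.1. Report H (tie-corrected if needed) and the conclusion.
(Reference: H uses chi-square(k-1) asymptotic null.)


Step 1: Combine all N = 17 observations and assign midranks.
sorted (value, group, rank): (7,G1,2), (7,G3,2), (7,G4,2), (8,G1,4.5), (8,G4,4.5), (11,G2,6), (13,G3,7), (15,G3,8), (16,G1,9), (19,G1,10), (20,G2,11), (21,G2,12.5), (21,G3,12.5), (23,G1,14), (24,G2,15.5), (24,G4,15.5), (26,G2,17)
Step 2: Sum ranks within each group.
R_1 = 39.5 (n_1 = 5)
R_2 = 62 (n_2 = 5)
R_3 = 29.5 (n_3 = 4)
R_4 = 22 (n_4 = 3)
Step 3: H = 12/(N(N+1)) * sum(R_i^2/n_i) - 3(N+1)
     = 12/(17*18) * (39.5^2/5 + 62^2/5 + 29.5^2/4 + 22^2/3) - 3*18
     = 0.039216 * 1459.75 - 54
     = 3.244935.
Step 4: Ties present; correction factor C = 1 - 42/(17^3 - 17) = 0.991422. Corrected H = 3.244935 / 0.991422 = 3.273012.
Step 5: Under H0, H ~ chi^2(3); p-value = 0.351417.
Step 6: alpha = 0.1. fail to reject H0.

H = 3.2730, df = 3, p = 0.351417, fail to reject H0.


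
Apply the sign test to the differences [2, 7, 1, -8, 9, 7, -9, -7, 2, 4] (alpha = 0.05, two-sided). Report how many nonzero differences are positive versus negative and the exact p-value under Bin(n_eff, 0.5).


Step 1: Discard zero differences. Original n = 10; n_eff = number of nonzero differences = 10.
Nonzero differences (with sign): +2, +7, +1, -8, +9, +7, -9, -7, +2, +4
Step 2: Count signs: positive = 7, negative = 3.
Step 3: Under H0: P(positive) = 0.5, so the number of positives S ~ Bin(10, 0.5).
Step 4: Two-sided exact p-value = sum of Bin(10,0.5) probabilities at or below the observed probability = 0.343750.
Step 5: alpha = 0.05. fail to reject H0.

n_eff = 10, pos = 7, neg = 3, p = 0.343750, fail to reject H0.


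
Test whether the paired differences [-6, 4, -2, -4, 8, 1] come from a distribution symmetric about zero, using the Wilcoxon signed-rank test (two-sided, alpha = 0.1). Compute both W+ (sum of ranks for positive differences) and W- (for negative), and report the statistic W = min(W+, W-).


Step 1: Drop any zero differences (none here) and take |d_i|.
|d| = [6, 4, 2, 4, 8, 1]
Step 2: Midrank |d_i| (ties get averaged ranks).
ranks: |6|->5, |4|->3.5, |2|->2, |4|->3.5, |8|->6, |1|->1
Step 3: Attach original signs; sum ranks with positive sign and with negative sign.
W+ = 3.5 + 6 + 1 = 10.5
W- = 5 + 2 + 3.5 = 10.5
(Check: W+ + W- = 21 should equal n(n+1)/2 = 21.)
Step 4: Test statistic W = min(W+, W-) = 10.5.
Step 5: Ties in |d|, so use the tie-corrected normal approximation.
        E[W] = n(n+1)/4 = 6*7/4 = 10.5.
        Tie groups: |d|=4 (t=2); sum(t^3 - t) = 6.
        Var[W] = n(n+1)(2n+1)/24 - sum(t^3-t)/48 = 546/24 - 6/48 = 22.625.
        z = (W - E[W]) / sqrt(Var[W]) = (10.5 - 10.5) / 4.7566 = 0.0000.
        Two-sided p = 2*Phi(z) = 1.000000.
Step 6: alpha = 0.1. fail to reject H0.

W+ = 10.5, W- = 10.5, W = min = 10.5, p = 1.000000, fail to reject H0.


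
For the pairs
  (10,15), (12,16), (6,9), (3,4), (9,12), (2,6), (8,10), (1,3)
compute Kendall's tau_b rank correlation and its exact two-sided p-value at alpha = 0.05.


Step 1: Enumerate the 28 unordered pairs (i,j) with i<j and classify each by sign(x_j-x_i) * sign(y_j-y_i).
  (1,2):dx=+2,dy=+1->C; (1,3):dx=-4,dy=-6->C; (1,4):dx=-7,dy=-11->C; (1,5):dx=-1,dy=-3->C
  (1,6):dx=-8,dy=-9->C; (1,7):dx=-2,dy=-5->C; (1,8):dx=-9,dy=-12->C; (2,3):dx=-6,dy=-7->C
  (2,4):dx=-9,dy=-12->C; (2,5):dx=-3,dy=-4->C; (2,6):dx=-10,dy=-10->C; (2,7):dx=-4,dy=-6->C
  (2,8):dx=-11,dy=-13->C; (3,4):dx=-3,dy=-5->C; (3,5):dx=+3,dy=+3->C; (3,6):dx=-4,dy=-3->C
  (3,7):dx=+2,dy=+1->C; (3,8):dx=-5,dy=-6->C; (4,5):dx=+6,dy=+8->C; (4,6):dx=-1,dy=+2->D
  (4,7):dx=+5,dy=+6->C; (4,8):dx=-2,dy=-1->C; (5,6):dx=-7,dy=-6->C; (5,7):dx=-1,dy=-2->C
  (5,8):dx=-8,dy=-9->C; (6,7):dx=+6,dy=+4->C; (6,8):dx=-1,dy=-3->C; (7,8):dx=-7,dy=-7->C
Step 2: C = 27, D = 1, total pairs = 28.
Step 3: tau = (C - D)/(n(n-1)/2) = (27 - 1)/28 = 0.928571.
Step 4: Exact two-sided p-value (enumerate n! = 40320 permutations of y under H0): p = 0.000397.
Step 5: alpha = 0.05. reject H0.

tau_b = 0.9286 (C=27, D=1), p = 0.000397, reject H0.


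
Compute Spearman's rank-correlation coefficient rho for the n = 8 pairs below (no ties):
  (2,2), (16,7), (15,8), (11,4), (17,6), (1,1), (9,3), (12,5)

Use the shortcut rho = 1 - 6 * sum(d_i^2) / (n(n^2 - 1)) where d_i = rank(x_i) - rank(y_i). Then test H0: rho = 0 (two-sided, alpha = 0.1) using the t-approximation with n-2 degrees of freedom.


Step 1: Rank x and y separately (midranks; no ties here).
rank(x): 2->2, 16->7, 15->6, 11->4, 17->8, 1->1, 9->3, 12->5
rank(y): 2->2, 7->7, 8->8, 4->4, 6->6, 1->1, 3->3, 5->5
Step 2: d_i = R_x(i) - R_y(i); compute d_i^2.
  (2-2)^2=0, (7-7)^2=0, (6-8)^2=4, (4-4)^2=0, (8-6)^2=4, (1-1)^2=0, (3-3)^2=0, (5-5)^2=0
sum(d^2) = 8.
Step 3: rho = 1 - 6*8 / (8*(8^2 - 1)) = 1 - 48/504 = 0.904762.
Step 4: Under H0, t = rho * sqrt((n-2)/(1-rho^2)) = 5.2034 ~ t(6).
Step 5: Two-sided p-value from the t-distribution with 6 df = 0.002008.
Step 6: alpha = 0.1. reject H0.

rho = 0.9048, p = 0.002008, reject H0 at alpha = 0.1.


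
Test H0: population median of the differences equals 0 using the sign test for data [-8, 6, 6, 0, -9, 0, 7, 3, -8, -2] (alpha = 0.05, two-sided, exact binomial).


Step 1: Discard zero differences. Original n = 10; n_eff = number of nonzero differences = 8.
Nonzero differences (with sign): -8, +6, +6, -9, +7, +3, -8, -2
Step 2: Count signs: positive = 4, negative = 4.
Step 3: Under H0: P(positive) = 0.5, so the number of positives S ~ Bin(8, 0.5).
Step 4: Two-sided exact p-value = sum of Bin(8,0.5) probabilities at or below the observed probability = 1.000000.
Step 5: alpha = 0.05. fail to reject H0.

n_eff = 8, pos = 4, neg = 4, p = 1.000000, fail to reject H0.


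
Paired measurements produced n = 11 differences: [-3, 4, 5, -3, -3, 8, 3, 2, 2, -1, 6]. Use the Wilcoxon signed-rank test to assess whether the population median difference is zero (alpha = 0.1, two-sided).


Step 1: Drop any zero differences (none here) and take |d_i|.
|d| = [3, 4, 5, 3, 3, 8, 3, 2, 2, 1, 6]
Step 2: Midrank |d_i| (ties get averaged ranks).
ranks: |3|->5.5, |4|->8, |5|->9, |3|->5.5, |3|->5.5, |8|->11, |3|->5.5, |2|->2.5, |2|->2.5, |1|->1, |6|->10
Step 3: Attach original signs; sum ranks with positive sign and with negative sign.
W+ = 8 + 9 + 11 + 5.5 + 2.5 + 2.5 + 10 = 48.5
W- = 5.5 + 5.5 + 5.5 + 1 = 17.5
(Check: W+ + W- = 66 should equal n(n+1)/2 = 66.)
Step 4: Test statistic W = min(W+, W-) = 17.5.
Step 5: Ties in |d|, so use the tie-corrected normal approximation.
        E[W] = n(n+1)/4 = 11*12/4 = 33.
        Tie groups: |d|=2 (t=2), |d|=3 (t=4); sum(t^3 - t) = 66.
        Var[W] = n(n+1)(2n+1)/24 - sum(t^3-t)/48 = 3036/24 - 66/48 = 125.125.
        z = (W - E[W]) / sqrt(Var[W]) = (17.5 - 33) / 11.1859 = -1.3857.
        Two-sided p = 2*Phi(z) = 0.165848.
Step 6: alpha = 0.1. fail to reject H0.

W+ = 48.5, W- = 17.5, W = min = 17.5, p = 0.165848, fail to reject H0.


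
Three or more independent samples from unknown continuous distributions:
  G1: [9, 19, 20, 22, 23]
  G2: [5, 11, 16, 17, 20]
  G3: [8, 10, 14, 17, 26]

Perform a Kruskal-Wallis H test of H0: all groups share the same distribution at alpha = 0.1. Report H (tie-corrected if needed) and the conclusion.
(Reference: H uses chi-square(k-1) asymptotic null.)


Step 1: Combine all N = 15 observations and assign midranks.
sorted (value, group, rank): (5,G2,1), (8,G3,2), (9,G1,3), (10,G3,4), (11,G2,5), (14,G3,6), (16,G2,7), (17,G2,8.5), (17,G3,8.5), (19,G1,10), (20,G1,11.5), (20,G2,11.5), (22,G1,13), (23,G1,14), (26,G3,15)
Step 2: Sum ranks within each group.
R_1 = 51.5 (n_1 = 5)
R_2 = 33 (n_2 = 5)
R_3 = 35.5 (n_3 = 5)
Step 3: H = 12/(N(N+1)) * sum(R_i^2/n_i) - 3(N+1)
     = 12/(15*16) * (51.5^2/5 + 33^2/5 + 35.5^2/5) - 3*16
     = 0.050000 * 1000.3 - 48
     = 2.015000.
Step 4: Ties present; correction factor C = 1 - 12/(15^3 - 15) = 0.996429. Corrected H = 2.015000 / 0.996429 = 2.022222.
Step 5: Under H0, H ~ chi^2(2); p-value = 0.363815.
Step 6: alpha = 0.1. fail to reject H0.

H = 2.0222, df = 2, p = 0.363815, fail to reject H0.


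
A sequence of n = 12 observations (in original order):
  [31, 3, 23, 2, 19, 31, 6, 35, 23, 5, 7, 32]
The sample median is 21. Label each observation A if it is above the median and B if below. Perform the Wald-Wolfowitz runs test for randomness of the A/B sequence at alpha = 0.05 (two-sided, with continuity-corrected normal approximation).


Step 1: Compute median = 21; label A = above, B = below.
Labels in order: ABABBABAABBA  (n_A = 6, n_B = 6)
Step 2: Count runs R = 9.
Step 3: Under H0 (random ordering), E[R] = 2*n_A*n_B/(n_A+n_B) + 1 = 2*6*6/12 + 1 = 7.0000.
        Var[R] = 2*n_A*n_B*(2*n_A*n_B - n_A - n_B) / ((n_A+n_B)^2 * (n_A+n_B-1)) = 4320/1584 = 2.7273.
        SD[R] = 1.6514.
Step 4: Continuity-corrected z = (R - 0.5 - E[R]) / SD[R] = (9 - 0.5 - 7.0000) / 1.6514 = 0.9083.
Step 5: Two-sided p-value via normal approximation = 2*(1 - Phi(|z|)) = 0.363722.
Step 6: alpha = 0.05. fail to reject H0.

R = 9, z = 0.9083, p = 0.363722, fail to reject H0.


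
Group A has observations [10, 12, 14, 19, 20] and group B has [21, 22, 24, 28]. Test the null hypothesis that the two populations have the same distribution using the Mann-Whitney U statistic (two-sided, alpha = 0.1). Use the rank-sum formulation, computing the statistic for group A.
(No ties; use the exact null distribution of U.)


Step 1: Combine and sort all 9 observations; assign midranks.
sorted (value, group): (10,X), (12,X), (14,X), (19,X), (20,X), (21,Y), (22,Y), (24,Y), (28,Y)
ranks: 10->1, 12->2, 14->3, 19->4, 20->5, 21->6, 22->7, 24->8, 28->9
Step 2: Rank sum for X: R1 = 1 + 2 + 3 + 4 + 5 = 15.
Step 3: U_X = R1 - n1(n1+1)/2 = 15 - 5*6/2 = 15 - 15 = 0.
       U_Y = n1*n2 - U_X = 20 - 0 = 20.
Step 4: No ties, so the exact null distribution of U (based on enumerating the C(9,5) = 126 equally likely rank assignments) gives the two-sided p-value.
Step 5: p-value = 0.015873; compare to alpha = 0.1. reject H0.

U_X = 0, p = 0.015873, reject H0 at alpha = 0.1.


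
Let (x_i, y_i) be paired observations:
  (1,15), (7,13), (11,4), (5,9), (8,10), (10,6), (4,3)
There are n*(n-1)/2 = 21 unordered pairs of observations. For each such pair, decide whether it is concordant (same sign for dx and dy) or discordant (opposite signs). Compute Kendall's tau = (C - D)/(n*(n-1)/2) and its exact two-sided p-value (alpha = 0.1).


Step 1: Enumerate the 21 unordered pairs (i,j) with i<j and classify each by sign(x_j-x_i) * sign(y_j-y_i).
  (1,2):dx=+6,dy=-2->D; (1,3):dx=+10,dy=-11->D; (1,4):dx=+4,dy=-6->D; (1,5):dx=+7,dy=-5->D
  (1,6):dx=+9,dy=-9->D; (1,7):dx=+3,dy=-12->D; (2,3):dx=+4,dy=-9->D; (2,4):dx=-2,dy=-4->C
  (2,5):dx=+1,dy=-3->D; (2,6):dx=+3,dy=-7->D; (2,7):dx=-3,dy=-10->C; (3,4):dx=-6,dy=+5->D
  (3,5):dx=-3,dy=+6->D; (3,6):dx=-1,dy=+2->D; (3,7):dx=-7,dy=-1->C; (4,5):dx=+3,dy=+1->C
  (4,6):dx=+5,dy=-3->D; (4,7):dx=-1,dy=-6->C; (5,6):dx=+2,dy=-4->D; (5,7):dx=-4,dy=-7->C
  (6,7):dx=-6,dy=-3->C
Step 2: C = 7, D = 14, total pairs = 21.
Step 3: tau = (C - D)/(n(n-1)/2) = (7 - 14)/21 = -0.333333.
Step 4: Exact two-sided p-value (enumerate n! = 5040 permutations of y under H0): p = 0.381349.
Step 5: alpha = 0.1. fail to reject H0.

tau_b = -0.3333 (C=7, D=14), p = 0.381349, fail to reject H0.


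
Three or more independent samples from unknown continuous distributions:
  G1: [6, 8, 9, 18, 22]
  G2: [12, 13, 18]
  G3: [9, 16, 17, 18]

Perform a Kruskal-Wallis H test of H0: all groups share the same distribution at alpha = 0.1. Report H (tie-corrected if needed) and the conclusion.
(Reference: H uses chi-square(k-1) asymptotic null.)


Step 1: Combine all N = 12 observations and assign midranks.
sorted (value, group, rank): (6,G1,1), (8,G1,2), (9,G1,3.5), (9,G3,3.5), (12,G2,5), (13,G2,6), (16,G3,7), (17,G3,8), (18,G1,10), (18,G2,10), (18,G3,10), (22,G1,12)
Step 2: Sum ranks within each group.
R_1 = 28.5 (n_1 = 5)
R_2 = 21 (n_2 = 3)
R_3 = 28.5 (n_3 = 4)
Step 3: H = 12/(N(N+1)) * sum(R_i^2/n_i) - 3(N+1)
     = 12/(12*13) * (28.5^2/5 + 21^2/3 + 28.5^2/4) - 3*13
     = 0.076923 * 512.513 - 39
     = 0.424038.
Step 4: Ties present; correction factor C = 1 - 30/(12^3 - 12) = 0.982517. Corrected H = 0.424038 / 0.982517 = 0.431584.
Step 5: Under H0, H ~ chi^2(2); p-value = 0.805903.
Step 6: alpha = 0.1. fail to reject H0.

H = 0.4316, df = 2, p = 0.805903, fail to reject H0.


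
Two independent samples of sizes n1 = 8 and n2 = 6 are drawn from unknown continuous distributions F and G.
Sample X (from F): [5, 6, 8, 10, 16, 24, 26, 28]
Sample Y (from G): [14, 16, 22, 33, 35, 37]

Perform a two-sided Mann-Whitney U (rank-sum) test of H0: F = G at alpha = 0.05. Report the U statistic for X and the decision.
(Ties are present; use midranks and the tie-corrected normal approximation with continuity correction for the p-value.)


Step 1: Combine and sort all 14 observations; assign midranks.
sorted (value, group): (5,X), (6,X), (8,X), (10,X), (14,Y), (16,X), (16,Y), (22,Y), (24,X), (26,X), (28,X), (33,Y), (35,Y), (37,Y)
ranks: 5->1, 6->2, 8->3, 10->4, 14->5, 16->6.5, 16->6.5, 22->8, 24->9, 26->10, 28->11, 33->12, 35->13, 37->14
Step 2: Rank sum for X: R1 = 1 + 2 + 3 + 4 + 6.5 + 9 + 10 + 11 = 46.5.
Step 3: U_X = R1 - n1(n1+1)/2 = 46.5 - 8*9/2 = 46.5 - 36 = 10.5.
       U_Y = n1*n2 - U_X = 48 - 10.5 = 37.5.
Step 4: Ties are present, so use the tie-corrected normal approximation (with continuity correction) for the p-value.
Step 5: p-value = 0.092930; compare to alpha = 0.05. fail to reject H0.

U_X = 10.5, p = 0.092930, fail to reject H0 at alpha = 0.05.


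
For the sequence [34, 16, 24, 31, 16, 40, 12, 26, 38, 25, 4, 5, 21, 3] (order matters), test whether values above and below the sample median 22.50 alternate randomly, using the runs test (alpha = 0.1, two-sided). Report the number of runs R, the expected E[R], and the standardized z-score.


Step 1: Compute median = 22.50; label A = above, B = below.
Labels in order: ABAABABAAABBBB  (n_A = 7, n_B = 7)
Step 2: Count runs R = 8.
Step 3: Under H0 (random ordering), E[R] = 2*n_A*n_B/(n_A+n_B) + 1 = 2*7*7/14 + 1 = 8.0000.
        Var[R] = 2*n_A*n_B*(2*n_A*n_B - n_A - n_B) / ((n_A+n_B)^2 * (n_A+n_B-1)) = 8232/2548 = 3.2308.
        SD[R] = 1.7974.
Step 4: R = E[R], so z = 0 with no continuity correction.
Step 5: Two-sided p-value via normal approximation = 2*(1 - Phi(|z|)) = 1.000000.
Step 6: alpha = 0.1. fail to reject H0.

R = 8, z = 0.0000, p = 1.000000, fail to reject H0.


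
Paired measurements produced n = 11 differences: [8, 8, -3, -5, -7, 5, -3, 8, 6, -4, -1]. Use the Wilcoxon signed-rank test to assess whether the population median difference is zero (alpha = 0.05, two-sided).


Step 1: Drop any zero differences (none here) and take |d_i|.
|d| = [8, 8, 3, 5, 7, 5, 3, 8, 6, 4, 1]
Step 2: Midrank |d_i| (ties get averaged ranks).
ranks: |8|->10, |8|->10, |3|->2.5, |5|->5.5, |7|->8, |5|->5.5, |3|->2.5, |8|->10, |6|->7, |4|->4, |1|->1
Step 3: Attach original signs; sum ranks with positive sign and with negative sign.
W+ = 10 + 10 + 5.5 + 10 + 7 = 42.5
W- = 2.5 + 5.5 + 8 + 2.5 + 4 + 1 = 23.5
(Check: W+ + W- = 66 should equal n(n+1)/2 = 66.)
Step 4: Test statistic W = min(W+, W-) = 23.5.
Step 5: Ties in |d|, so use the tie-corrected normal approximation.
        E[W] = n(n+1)/4 = 11*12/4 = 33.
        Tie groups: |d|=3 (t=2), |d|=5 (t=2), |d|=8 (t=3); sum(t^3 - t) = 36.
        Var[W] = n(n+1)(2n+1)/24 - sum(t^3-t)/48 = 3036/24 - 36/48 = 125.75.
        z = (W - E[W]) / sqrt(Var[W]) = (23.5 - 33) / 11.2138 = -0.8472.
        Two-sided p = 2*Phi(z) = 0.396901.
Step 6: alpha = 0.05. fail to reject H0.

W+ = 42.5, W- = 23.5, W = min = 23.5, p = 0.396901, fail to reject H0.


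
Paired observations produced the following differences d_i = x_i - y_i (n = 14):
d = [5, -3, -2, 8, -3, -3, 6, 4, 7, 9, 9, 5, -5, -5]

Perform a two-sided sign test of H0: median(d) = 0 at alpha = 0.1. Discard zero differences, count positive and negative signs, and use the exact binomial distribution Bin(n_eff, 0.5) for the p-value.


Step 1: Discard zero differences. Original n = 14; n_eff = number of nonzero differences = 14.
Nonzero differences (with sign): +5, -3, -2, +8, -3, -3, +6, +4, +7, +9, +9, +5, -5, -5
Step 2: Count signs: positive = 8, negative = 6.
Step 3: Under H0: P(positive) = 0.5, so the number of positives S ~ Bin(14, 0.5).
Step 4: Two-sided exact p-value = sum of Bin(14,0.5) probabilities at or below the observed probability = 0.790527.
Step 5: alpha = 0.1. fail to reject H0.

n_eff = 14, pos = 8, neg = 6, p = 0.790527, fail to reject H0.


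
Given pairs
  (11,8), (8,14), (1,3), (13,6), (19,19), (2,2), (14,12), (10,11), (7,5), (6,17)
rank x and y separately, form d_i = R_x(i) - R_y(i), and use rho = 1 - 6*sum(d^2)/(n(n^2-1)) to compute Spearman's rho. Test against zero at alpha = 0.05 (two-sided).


Step 1: Rank x and y separately (midranks; no ties here).
rank(x): 11->7, 8->5, 1->1, 13->8, 19->10, 2->2, 14->9, 10->6, 7->4, 6->3
rank(y): 8->5, 14->8, 3->2, 6->4, 19->10, 2->1, 12->7, 11->6, 5->3, 17->9
Step 2: d_i = R_x(i) - R_y(i); compute d_i^2.
  (7-5)^2=4, (5-8)^2=9, (1-2)^2=1, (8-4)^2=16, (10-10)^2=0, (2-1)^2=1, (9-7)^2=4, (6-6)^2=0, (4-3)^2=1, (3-9)^2=36
sum(d^2) = 72.
Step 3: rho = 1 - 6*72 / (10*(10^2 - 1)) = 1 - 432/990 = 0.563636.
Step 4: Under H0, t = rho * sqrt((n-2)/(1-rho^2)) = 1.9300 ~ t(8).
Step 5: Two-sided p-value from the t-distribution with 8 df = 0.089724.
Step 6: alpha = 0.05. fail to reject H0.

rho = 0.5636, p = 0.089724, fail to reject H0 at alpha = 0.05.


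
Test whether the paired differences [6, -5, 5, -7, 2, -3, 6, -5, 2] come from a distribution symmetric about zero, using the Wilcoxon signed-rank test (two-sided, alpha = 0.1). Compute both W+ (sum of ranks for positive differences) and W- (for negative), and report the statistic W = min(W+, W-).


Step 1: Drop any zero differences (none here) and take |d_i|.
|d| = [6, 5, 5, 7, 2, 3, 6, 5, 2]
Step 2: Midrank |d_i| (ties get averaged ranks).
ranks: |6|->7.5, |5|->5, |5|->5, |7|->9, |2|->1.5, |3|->3, |6|->7.5, |5|->5, |2|->1.5
Step 3: Attach original signs; sum ranks with positive sign and with negative sign.
W+ = 7.5 + 5 + 1.5 + 7.5 + 1.5 = 23
W- = 5 + 9 + 3 + 5 = 22
(Check: W+ + W- = 45 should equal n(n+1)/2 = 45.)
Step 4: Test statistic W = min(W+, W-) = 22.
Step 5: Ties in |d|, so use the tie-corrected normal approximation.
        E[W] = n(n+1)/4 = 9*10/4 = 22.5.
        Tie groups: |d|=2 (t=2), |d|=5 (t=3), |d|=6 (t=2); sum(t^3 - t) = 36.
        Var[W] = n(n+1)(2n+1)/24 - sum(t^3-t)/48 = 1710/24 - 36/48 = 70.5.
        z = (W - E[W]) / sqrt(Var[W]) = (22 - 22.5) / 8.3964 = -0.0595.
        Two-sided p = 2*Phi(z) = 0.952515.
Step 6: alpha = 0.1. fail to reject H0.

W+ = 23, W- = 22, W = min = 22, p = 0.952515, fail to reject H0.


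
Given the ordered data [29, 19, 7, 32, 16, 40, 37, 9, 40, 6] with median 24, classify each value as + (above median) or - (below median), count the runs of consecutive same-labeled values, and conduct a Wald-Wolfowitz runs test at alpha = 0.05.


Step 1: Compute median = 24; label A = above, B = below.
Labels in order: ABBABAABAB  (n_A = 5, n_B = 5)
Step 2: Count runs R = 8.
Step 3: Under H0 (random ordering), E[R] = 2*n_A*n_B/(n_A+n_B) + 1 = 2*5*5/10 + 1 = 6.0000.
        Var[R] = 2*n_A*n_B*(2*n_A*n_B - n_A - n_B) / ((n_A+n_B)^2 * (n_A+n_B-1)) = 2000/900 = 2.2222.
        SD[R] = 1.4907.
Step 4: Continuity-corrected z = (R - 0.5 - E[R]) / SD[R] = (8 - 0.5 - 6.0000) / 1.4907 = 1.0062.
Step 5: Two-sided p-value via normal approximation = 2*(1 - Phi(|z|)) = 0.314305.
Step 6: alpha = 0.05. fail to reject H0.

R = 8, z = 1.0062, p = 0.314305, fail to reject H0.


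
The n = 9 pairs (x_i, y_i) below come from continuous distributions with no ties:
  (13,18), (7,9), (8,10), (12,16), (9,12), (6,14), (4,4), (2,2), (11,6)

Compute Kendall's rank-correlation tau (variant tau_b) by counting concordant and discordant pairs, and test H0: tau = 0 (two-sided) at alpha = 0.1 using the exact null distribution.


Step 1: Enumerate the 36 unordered pairs (i,j) with i<j and classify each by sign(x_j-x_i) * sign(y_j-y_i).
  (1,2):dx=-6,dy=-9->C; (1,3):dx=-5,dy=-8->C; (1,4):dx=-1,dy=-2->C; (1,5):dx=-4,dy=-6->C
  (1,6):dx=-7,dy=-4->C; (1,7):dx=-9,dy=-14->C; (1,8):dx=-11,dy=-16->C; (1,9):dx=-2,dy=-12->C
  (2,3):dx=+1,dy=+1->C; (2,4):dx=+5,dy=+7->C; (2,5):dx=+2,dy=+3->C; (2,6):dx=-1,dy=+5->D
  (2,7):dx=-3,dy=-5->C; (2,8):dx=-5,dy=-7->C; (2,9):dx=+4,dy=-3->D; (3,4):dx=+4,dy=+6->C
  (3,5):dx=+1,dy=+2->C; (3,6):dx=-2,dy=+4->D; (3,7):dx=-4,dy=-6->C; (3,8):dx=-6,dy=-8->C
  (3,9):dx=+3,dy=-4->D; (4,5):dx=-3,dy=-4->C; (4,6):dx=-6,dy=-2->C; (4,7):dx=-8,dy=-12->C
  (4,8):dx=-10,dy=-14->C; (4,9):dx=-1,dy=-10->C; (5,6):dx=-3,dy=+2->D; (5,7):dx=-5,dy=-8->C
  (5,8):dx=-7,dy=-10->C; (5,9):dx=+2,dy=-6->D; (6,7):dx=-2,dy=-10->C; (6,8):dx=-4,dy=-12->C
  (6,9):dx=+5,dy=-8->D; (7,8):dx=-2,dy=-2->C; (7,9):dx=+7,dy=+2->C; (8,9):dx=+9,dy=+4->C
Step 2: C = 29, D = 7, total pairs = 36.
Step 3: tau = (C - D)/(n(n-1)/2) = (29 - 7)/36 = 0.611111.
Step 4: Exact two-sided p-value (enumerate n! = 362880 permutations of y under H0): p = 0.024741.
Step 5: alpha = 0.1. reject H0.

tau_b = 0.6111 (C=29, D=7), p = 0.024741, reject H0.


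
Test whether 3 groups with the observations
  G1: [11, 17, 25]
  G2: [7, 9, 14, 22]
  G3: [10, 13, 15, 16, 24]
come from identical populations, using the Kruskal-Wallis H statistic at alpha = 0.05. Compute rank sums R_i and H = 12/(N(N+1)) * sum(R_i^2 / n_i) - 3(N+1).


Step 1: Combine all N = 12 observations and assign midranks.
sorted (value, group, rank): (7,G2,1), (9,G2,2), (10,G3,3), (11,G1,4), (13,G3,5), (14,G2,6), (15,G3,7), (16,G3,8), (17,G1,9), (22,G2,10), (24,G3,11), (25,G1,12)
Step 2: Sum ranks within each group.
R_1 = 25 (n_1 = 3)
R_2 = 19 (n_2 = 4)
R_3 = 34 (n_3 = 5)
Step 3: H = 12/(N(N+1)) * sum(R_i^2/n_i) - 3(N+1)
     = 12/(12*13) * (25^2/3 + 19^2/4 + 34^2/5) - 3*13
     = 0.076923 * 529.783 - 39
     = 1.752564.
Step 4: No ties, so H is used without correction.
Step 5: Under H0, H ~ chi^2(2); p-value = 0.416328.
Step 6: alpha = 0.05. fail to reject H0.

H = 1.7526, df = 2, p = 0.416328, fail to reject H0.
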